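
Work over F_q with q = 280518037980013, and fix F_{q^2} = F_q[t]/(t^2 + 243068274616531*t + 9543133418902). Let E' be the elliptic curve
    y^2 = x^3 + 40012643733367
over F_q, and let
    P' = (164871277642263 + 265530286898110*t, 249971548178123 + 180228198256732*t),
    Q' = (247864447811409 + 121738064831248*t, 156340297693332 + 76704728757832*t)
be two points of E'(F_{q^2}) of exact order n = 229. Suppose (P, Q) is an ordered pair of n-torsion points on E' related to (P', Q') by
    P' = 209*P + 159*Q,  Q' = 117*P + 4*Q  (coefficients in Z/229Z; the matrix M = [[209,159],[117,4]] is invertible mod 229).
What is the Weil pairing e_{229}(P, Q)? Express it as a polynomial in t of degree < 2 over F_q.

e_{229} is bilinear + alternating on E[229], so e_{229}(209*P + 159*Q, 117*P + 4*Q) = e_{229}(P,Q)^(209*4-159*117).
Inverting 95 mod 229: 135. Thus e_{229}(P,Q) = e(P',Q')^{135}.
8-bit Miller (11100101) on E'/F_{280518037980013} with a'=0, b'=40012643733367: accumulate tangent/chord ratios at Q'+S and P'+S'.
Result: e(P',Q') = 1719741463896 + 230246631677166*t.
Thus e_{229}(P,Q) = 246845274715012 + 206949001720388*t.

246845274715012 + 206949001720388*t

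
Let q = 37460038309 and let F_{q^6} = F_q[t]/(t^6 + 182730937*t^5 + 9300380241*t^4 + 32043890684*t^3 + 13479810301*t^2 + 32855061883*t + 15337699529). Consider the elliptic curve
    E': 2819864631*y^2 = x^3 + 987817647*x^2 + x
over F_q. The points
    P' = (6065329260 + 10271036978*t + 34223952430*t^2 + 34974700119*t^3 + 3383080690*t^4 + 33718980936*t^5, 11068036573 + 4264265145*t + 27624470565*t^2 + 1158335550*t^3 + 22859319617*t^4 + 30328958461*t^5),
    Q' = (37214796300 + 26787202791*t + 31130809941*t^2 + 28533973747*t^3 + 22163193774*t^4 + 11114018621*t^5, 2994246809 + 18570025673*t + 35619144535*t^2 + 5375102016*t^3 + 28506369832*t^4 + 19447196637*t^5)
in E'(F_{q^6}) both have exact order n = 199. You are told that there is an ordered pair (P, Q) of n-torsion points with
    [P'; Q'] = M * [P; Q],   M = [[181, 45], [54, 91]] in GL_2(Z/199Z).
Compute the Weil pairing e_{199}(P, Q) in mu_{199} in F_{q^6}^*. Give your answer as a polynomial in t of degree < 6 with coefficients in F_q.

Alternating bilinearity on E[199] (values in mu_{199} in F_{37460038309^6}) gives e(P',Q') = e(P,Q)^det(M).
det M = 181*91 - 45*54 = 14041 = 111 (mod 199); 111^{-1} = 52 (mod 199).
Undo Montgomery via alpha=21597430391, beta=4899084859: (a',b')=(9781279492,11714380528) over F_{37460038309}.
Build f_{199,P'} and f_{199,Q'} via the 8-bit ladder of 199=11000111_2; evaluate at shifted divisors; quotient in F_{37460038309^6}.
Miller gives e_{199}(P',Q') = 31863219798 + 27766304520*t + 27248794693*t^2 + 33641647426*t^3 + 23811884088*t^4 + 16773439591*t^5 in F_{37460038309^6}.
Thus e_{199}(P,Q) = 11683497563 + 30370067192*t + 18662859060*t^2 + 29692675768*t^3 + 16094392205*t^4 + 25093052463*t^5.

11683497563 + 30370067192*t + 18662859060*t^2 + 29692675768*t^3 + 16094392205*t^4 + 25093052463*t^5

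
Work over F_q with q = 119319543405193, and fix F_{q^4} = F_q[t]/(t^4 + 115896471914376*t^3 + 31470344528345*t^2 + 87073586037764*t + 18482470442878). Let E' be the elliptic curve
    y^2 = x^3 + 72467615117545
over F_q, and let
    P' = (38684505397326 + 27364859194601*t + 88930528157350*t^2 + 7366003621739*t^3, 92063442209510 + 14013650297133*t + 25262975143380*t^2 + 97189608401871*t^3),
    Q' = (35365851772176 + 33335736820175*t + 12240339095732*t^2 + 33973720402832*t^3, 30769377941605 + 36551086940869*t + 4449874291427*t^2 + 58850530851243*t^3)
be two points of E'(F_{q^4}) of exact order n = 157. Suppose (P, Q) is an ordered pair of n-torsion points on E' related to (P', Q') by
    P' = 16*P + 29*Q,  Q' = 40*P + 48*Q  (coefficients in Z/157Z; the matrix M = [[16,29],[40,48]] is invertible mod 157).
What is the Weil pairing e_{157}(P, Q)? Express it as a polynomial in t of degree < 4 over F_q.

33228736505713 + 32814625384477*t + 16616480888865*t^2 + 74755247309603*t^3

Alternating bilinearity on E[157] (values in mu_{157} in F_{119319543405193^4}) gives e(P',Q') = e(P,Q)^det(M).
So e_{157}(P,Q) = e_{157}(P',Q')^{2}, since 79*2 = 1 mod 157.
Miller loop for e_{157} over F_{119319543405193^4}: bits of 157 = 10011101; 7 double steps + 4 add steps, l/v at each.
f_P(D_Q)/f_Q(D_P) = 24264147408079 + 94058044115471*t + 11586834126434*t^2 + 66933719403483*t^3.
Finally e_{157}(P,Q) = 33228736505713 + 32814625384477*t + 16616480888865*t^2 + 74755247309603*t^3.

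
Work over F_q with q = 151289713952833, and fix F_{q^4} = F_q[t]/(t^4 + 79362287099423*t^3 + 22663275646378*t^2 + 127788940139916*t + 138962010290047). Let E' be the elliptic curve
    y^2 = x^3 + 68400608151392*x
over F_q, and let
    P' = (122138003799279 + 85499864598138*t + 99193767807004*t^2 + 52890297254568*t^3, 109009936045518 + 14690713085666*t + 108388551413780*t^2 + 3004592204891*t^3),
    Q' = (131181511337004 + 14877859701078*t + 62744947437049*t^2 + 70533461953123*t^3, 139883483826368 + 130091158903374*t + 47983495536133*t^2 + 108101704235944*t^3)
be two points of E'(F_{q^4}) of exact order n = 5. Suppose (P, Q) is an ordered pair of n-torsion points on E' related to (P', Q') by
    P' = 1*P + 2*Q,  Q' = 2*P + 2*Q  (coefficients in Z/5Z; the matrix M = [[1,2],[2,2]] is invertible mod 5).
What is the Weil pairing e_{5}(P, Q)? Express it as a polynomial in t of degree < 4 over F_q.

149626925870860 + 122700710709111*t + 33553767426637*t^2 + 53738801640096*t^3

The 5-Weil pairing on E[5] over F_{151289713952833} is alternating-bilinear: e_{5}(P',Q') = e_{5}(P,Q)^det(M).
Inverting 3 mod 5: 2. Thus e_{5}(P,Q) = e(P',Q')^{2}.
Miller loop for e_{5} over F_{151289713952833^4}: bits of 5 = 101; 2 double steps + 1 add steps, l/v at each.
So e_{5}(P',Q') = 96290542872051 + 114619265517481*t + 55344833194643*t^2 + 28110063058825*t^3.
(96290542872051 + 114619265517481*t + 55344833194643*t^2 + 28110063058825*t^3)^{2} mod (151289713952833,f) = 149626925870860 + 122700710709111*t + 33553767426637*t^2 + 53738801640096*t^3.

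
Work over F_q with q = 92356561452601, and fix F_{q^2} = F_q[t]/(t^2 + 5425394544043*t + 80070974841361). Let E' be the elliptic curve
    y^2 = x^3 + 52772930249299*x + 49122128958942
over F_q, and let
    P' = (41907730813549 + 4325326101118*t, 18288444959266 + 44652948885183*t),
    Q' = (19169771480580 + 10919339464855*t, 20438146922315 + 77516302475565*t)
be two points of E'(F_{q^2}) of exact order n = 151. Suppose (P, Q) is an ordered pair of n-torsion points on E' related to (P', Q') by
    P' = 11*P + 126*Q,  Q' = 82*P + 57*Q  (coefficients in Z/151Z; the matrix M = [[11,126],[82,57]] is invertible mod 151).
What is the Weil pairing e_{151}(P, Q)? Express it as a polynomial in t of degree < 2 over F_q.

90160133765542 + 88390335517967*t

Under M = [[11,126],[82,57]] in GL_2(Z/151), e_{151}(P',Q') = e_{151}(P,Q)^(11*57-126*82 mod 151).
det M = 11*57 - 126*82 = -9705 = 110 (mod 151); 110^{-1} = 81 (mod 151).
Run Miller on y^2=x^3+52772930249299*x+49122128958942 over F_{92356561452601}: ladder 10010111 (8 bits); e = f_P(D_Q)/f_Q(D_P).
Miller gives e_{151}(P',Q') = 53100152012761 + 34895940214828*t in F_{92356561452601^2}.
Finally e_{151}(P,Q) = 90160133765542 + 88390335517967*t.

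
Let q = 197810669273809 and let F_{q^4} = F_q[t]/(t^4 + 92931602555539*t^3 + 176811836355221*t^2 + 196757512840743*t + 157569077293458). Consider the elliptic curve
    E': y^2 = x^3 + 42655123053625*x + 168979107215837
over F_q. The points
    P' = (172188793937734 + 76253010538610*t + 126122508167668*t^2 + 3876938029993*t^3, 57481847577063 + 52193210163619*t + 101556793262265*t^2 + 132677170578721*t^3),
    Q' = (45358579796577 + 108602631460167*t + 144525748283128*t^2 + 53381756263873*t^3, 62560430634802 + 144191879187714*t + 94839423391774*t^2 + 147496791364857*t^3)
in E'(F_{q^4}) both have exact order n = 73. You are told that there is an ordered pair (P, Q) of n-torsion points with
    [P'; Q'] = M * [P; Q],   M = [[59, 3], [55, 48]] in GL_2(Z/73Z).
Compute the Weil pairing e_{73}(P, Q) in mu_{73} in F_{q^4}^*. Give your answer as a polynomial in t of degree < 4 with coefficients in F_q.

e_{73} is bilinear + alternating on E[73], so e_{73}(59*P + 3*Q, 55*P + 48*Q) = e_{73}(P,Q)^(59*48-3*55).
Inverting 39 mod 73: 15. Thus e_{73}(P,Q) = e(P',Q')^{15}.
Double-and-add over 1001001: 7-1 doublings, 3-1 additions; each step l_{T,T}/v_{2T} or l_{T,P'}/v at Q'+S for random S.
So e_{73}(P',Q') = 103610611648646 + 179143359569916*t + 53260171149251*t^2 + 115394164196127*t^3.
Hence e(P,Q) = 42894423912437 + 17451234784666*t + 48734026344846*t^2 + 118909650939576*t^3 in F_{197810669273809^4}^*.

42894423912437 + 17451234784666*t + 48734026344846*t^2 + 118909650939576*t^3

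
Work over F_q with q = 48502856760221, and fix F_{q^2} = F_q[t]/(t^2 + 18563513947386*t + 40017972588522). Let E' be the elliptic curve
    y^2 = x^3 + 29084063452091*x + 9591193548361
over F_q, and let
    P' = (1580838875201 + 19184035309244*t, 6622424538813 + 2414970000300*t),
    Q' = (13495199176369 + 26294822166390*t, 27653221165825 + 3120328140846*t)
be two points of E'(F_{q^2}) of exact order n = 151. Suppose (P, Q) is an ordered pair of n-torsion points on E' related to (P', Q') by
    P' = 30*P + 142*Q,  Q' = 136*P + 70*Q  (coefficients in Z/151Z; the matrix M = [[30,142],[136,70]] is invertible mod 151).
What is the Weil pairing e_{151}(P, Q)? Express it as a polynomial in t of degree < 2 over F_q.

21403582134309 + 36384463207723*t

e_{151} is bilinear + alternating on E[151], so e_{151}(30*P + 142*Q, 136*P + 70*Q) = e_{151}(P,Q)^(30*70-142*136).
det M = 30*70 - 142*136 = -17212 = 2 (mod 151); 2^{-1} = 76 (mod 151).
Run Miller on y^2=x^3+29084063452091*x+9591193548361 over F_{48502856760221}: ladder 10010111 (8 bits); e = f_P(D_Q)/f_Q(D_P).
Result: e(P',Q') = 3183247280967 + 14749296773721*t.
Raise to 76: e(P,Q) = 21403582134309 + 36384463207723*t in mu_{151}.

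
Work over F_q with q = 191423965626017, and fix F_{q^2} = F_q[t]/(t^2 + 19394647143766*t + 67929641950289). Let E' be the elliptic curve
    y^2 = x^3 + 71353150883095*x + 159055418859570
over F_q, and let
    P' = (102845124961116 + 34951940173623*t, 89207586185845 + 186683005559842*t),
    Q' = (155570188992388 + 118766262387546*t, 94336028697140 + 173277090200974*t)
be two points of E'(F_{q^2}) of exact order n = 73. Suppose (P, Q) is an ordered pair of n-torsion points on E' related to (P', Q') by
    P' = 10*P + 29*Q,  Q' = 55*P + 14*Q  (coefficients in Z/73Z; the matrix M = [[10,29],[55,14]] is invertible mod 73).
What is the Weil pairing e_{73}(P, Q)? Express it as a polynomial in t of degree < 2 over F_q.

e_{73} is bilinear + alternating on E[73], so e_{73}(10*P + 29*Q, 55*P + 14*Q) = e_{73}(P,Q)^(10*14-29*55).
Inverting 5 mod 73: 44. Thus e_{73}(P,Q) = e(P',Q')^{44}.
n = 73 = (1001001)_2 (7 bits, wt 3); accumulate f_{73,P'}(Q'+S)/f_{73,P'}(S) along the 6-step ladder.
Miller gives e_{73}(P',Q') = 133757533261692 + 56475530339936*t in F_{191423965626017^2}.
Raise to 44: e(P,Q) = 83530148923802 + 884408392309*t in mu_{73}.

83530148923802 + 884408392309*t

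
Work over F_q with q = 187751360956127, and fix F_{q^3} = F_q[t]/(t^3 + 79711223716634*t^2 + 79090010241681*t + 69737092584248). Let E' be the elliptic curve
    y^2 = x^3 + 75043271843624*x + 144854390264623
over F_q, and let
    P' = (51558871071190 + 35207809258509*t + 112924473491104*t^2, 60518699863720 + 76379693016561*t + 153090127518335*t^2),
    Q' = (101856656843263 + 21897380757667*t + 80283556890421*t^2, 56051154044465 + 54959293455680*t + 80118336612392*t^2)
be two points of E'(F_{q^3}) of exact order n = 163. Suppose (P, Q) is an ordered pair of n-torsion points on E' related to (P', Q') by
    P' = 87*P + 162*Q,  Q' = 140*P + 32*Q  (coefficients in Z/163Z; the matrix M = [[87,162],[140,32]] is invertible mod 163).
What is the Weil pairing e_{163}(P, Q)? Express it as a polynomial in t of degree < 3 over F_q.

The 163-Weil pairing on E[163] over F_{187751360956127} is alternating-bilinear: e_{163}(P',Q') = e_{163}(P,Q)^det(M).
det(M) mod 163 = 153; its inverse in (Z/163)^* is 114 (check: 153*114 mod 163 = 1).
n = 163 = (10100011)_2 (8 bits, wt 4); accumulate f_{163,P'}(Q'+S)/f_{163,P'}(S) along the 7-step ladder.
The quotient is 21992597303225 + 120464514378906*t + 114765612047107*t^2.
Raise to 114: e(P,Q) = 98636309586427 + 137074035675107*t + 19536127774065*t^2 in mu_{163}.

98636309586427 + 137074035675107*t + 19536127774065*t^2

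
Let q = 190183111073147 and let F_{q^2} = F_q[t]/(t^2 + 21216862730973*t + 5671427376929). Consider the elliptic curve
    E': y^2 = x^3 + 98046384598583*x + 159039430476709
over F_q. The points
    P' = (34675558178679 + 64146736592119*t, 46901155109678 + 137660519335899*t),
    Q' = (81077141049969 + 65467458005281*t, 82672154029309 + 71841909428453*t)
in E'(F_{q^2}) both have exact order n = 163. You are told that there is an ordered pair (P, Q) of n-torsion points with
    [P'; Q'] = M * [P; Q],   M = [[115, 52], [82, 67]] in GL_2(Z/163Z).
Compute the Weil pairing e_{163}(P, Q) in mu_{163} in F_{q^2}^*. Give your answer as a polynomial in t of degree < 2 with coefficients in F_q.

Alternating bilinearity on E[163] (values in mu_{163} in F_{190183111073147^2}) gives e(P',Q') = e(P,Q)^det(M).
115*67 - 52*82 = 3441; reduced mod 163: det = 18, inverse 154.
Build f_{163,P'} and f_{163,Q'} via the 8-bit ladder of 163=10100011_2; evaluate at shifted divisors; quotient in F_{190183111073147^2}.
e_{163}(P',Q') = 143508998089414 + 80911537253308*t.
Raise to 154: e(P,Q) = 178123813649877 + 169009353788636*t in mu_{163}.

178123813649877 + 169009353788636*t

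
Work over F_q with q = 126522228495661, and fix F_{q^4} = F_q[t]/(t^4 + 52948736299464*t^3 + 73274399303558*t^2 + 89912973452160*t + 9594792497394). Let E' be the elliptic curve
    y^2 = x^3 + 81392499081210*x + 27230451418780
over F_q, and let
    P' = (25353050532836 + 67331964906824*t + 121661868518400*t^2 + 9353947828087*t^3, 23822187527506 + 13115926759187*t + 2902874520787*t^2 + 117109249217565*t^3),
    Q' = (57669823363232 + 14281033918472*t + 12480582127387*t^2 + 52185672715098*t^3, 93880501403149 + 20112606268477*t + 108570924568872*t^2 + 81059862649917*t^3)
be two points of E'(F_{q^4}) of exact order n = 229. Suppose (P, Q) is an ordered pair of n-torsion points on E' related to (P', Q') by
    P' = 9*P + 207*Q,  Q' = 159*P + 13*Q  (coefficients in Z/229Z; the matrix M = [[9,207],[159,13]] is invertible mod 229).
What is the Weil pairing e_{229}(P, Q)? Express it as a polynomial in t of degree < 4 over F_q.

Alternating bilinearity on E[229] (values in mu_{229} in F_{126522228495661^4}) gives e(P',Q') = e(P,Q)^det(M).
det M = 9*13 - 207*159 = -32796 = 180 (mod 229); 180^{-1} = 14 (mod 229).
Run Miller on y^2=x^3+81392499081210*x+27230451418780 over F_{126522228495661}: ladder 11100101 (8 bits); e = f_P(D_Q)/f_Q(D_P).
f_P(D_Q)/f_Q(D_P) = 3238546908770 + 36532824397757*t + 101883855705449*t^2 + 76513237754769*t^3.
Raise to 14: e(P,Q) = 25629882306410 + 93069692609121*t + 34358785351338*t^2 + 36171018165466*t^3 in mu_{229}.

25629882306410 + 93069692609121*t + 34358785351338*t^2 + 36171018165466*t^3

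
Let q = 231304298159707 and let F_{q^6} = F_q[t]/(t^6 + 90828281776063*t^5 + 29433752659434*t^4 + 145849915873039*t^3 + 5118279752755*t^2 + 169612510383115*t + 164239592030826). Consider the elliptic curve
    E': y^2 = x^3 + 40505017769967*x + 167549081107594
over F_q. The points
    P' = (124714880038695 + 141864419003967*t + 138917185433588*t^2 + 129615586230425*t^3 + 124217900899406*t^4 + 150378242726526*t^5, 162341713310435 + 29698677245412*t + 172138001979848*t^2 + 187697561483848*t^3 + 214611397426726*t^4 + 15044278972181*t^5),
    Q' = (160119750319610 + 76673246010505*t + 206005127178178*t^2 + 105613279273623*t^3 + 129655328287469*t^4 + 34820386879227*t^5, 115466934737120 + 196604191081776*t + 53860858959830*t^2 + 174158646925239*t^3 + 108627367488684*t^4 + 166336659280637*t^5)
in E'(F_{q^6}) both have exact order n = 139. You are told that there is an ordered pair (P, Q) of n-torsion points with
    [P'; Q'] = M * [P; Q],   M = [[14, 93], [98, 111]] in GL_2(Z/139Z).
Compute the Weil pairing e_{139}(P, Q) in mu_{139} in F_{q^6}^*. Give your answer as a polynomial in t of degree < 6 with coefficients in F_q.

e_{139} is bilinear + alternating on E[139], so e_{139}(14*P + 93*Q, 98*P + 111*Q) = e_{139}(P,Q)^(14*111-93*98).
14*111 - 93*98 = -7560; reduced mod 139: det = 85, inverse 18.
n = 139 = (10001011)_2 (8 bits, wt 4); accumulate f_{139,P'}(Q'+S)/f_{139,P'}(S) along the 7-step ladder.
So e_{139}(P',Q') = 30629172328809 + 4291177819495*t + 94301413453187*t^2 + 157101450573487*t^3 + 75042344527986*t^4 + 137870824211792*t^5.
Raise to 18: e(P,Q) = 156343222472343 + 192296095959709*t + 46746222747716*t^2 + 161011722055909*t^3 + 152095901738469*t^4 + 191600888922658*t^5 in mu_{139}.

156343222472343 + 192296095959709*t + 46746222747716*t^2 + 161011722055909*t^3 + 152095901738469*t^4 + 191600888922658*t^5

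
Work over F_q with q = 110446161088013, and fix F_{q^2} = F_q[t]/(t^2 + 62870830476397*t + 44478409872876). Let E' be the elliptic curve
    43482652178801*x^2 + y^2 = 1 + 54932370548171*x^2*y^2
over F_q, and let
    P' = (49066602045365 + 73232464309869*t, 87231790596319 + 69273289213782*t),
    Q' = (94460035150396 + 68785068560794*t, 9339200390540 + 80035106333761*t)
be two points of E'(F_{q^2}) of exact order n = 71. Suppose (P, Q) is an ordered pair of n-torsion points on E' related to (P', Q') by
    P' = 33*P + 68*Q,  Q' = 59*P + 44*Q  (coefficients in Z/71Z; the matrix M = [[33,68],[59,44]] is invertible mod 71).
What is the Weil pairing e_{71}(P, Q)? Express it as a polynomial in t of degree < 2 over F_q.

70436862292046 + 7916969266677*t

Alternating bilinearity on E[71] (values in mu_{71} in F_{110446161088013^2}) gives e(P',Q') = e(P,Q)^det(M).
det(M) mod 71 = 67; its inverse in (Z/71)^* is 53 (check: 67*53 mod 71 = 1).
Edwards a_E,d_E -> Montgomery A=81879945449481,B=44792718486586 -> Weierstrass 76246379119100,48734544548304 via alpha=90033277846504,beta=52360650951664.
Miller loop for e_{71} over F_{110446161088013^2}: bits of 71 = 1000111; 6 double steps + 3 add steps, l/v at each.
Miller gives e_{71}(P',Q') = 26125764338926 + 76138904650204*t in F_{110446161088013^2}.
Raise to 53: e(P,Q) = 70436862292046 + 7916969266677*t in mu_{71}.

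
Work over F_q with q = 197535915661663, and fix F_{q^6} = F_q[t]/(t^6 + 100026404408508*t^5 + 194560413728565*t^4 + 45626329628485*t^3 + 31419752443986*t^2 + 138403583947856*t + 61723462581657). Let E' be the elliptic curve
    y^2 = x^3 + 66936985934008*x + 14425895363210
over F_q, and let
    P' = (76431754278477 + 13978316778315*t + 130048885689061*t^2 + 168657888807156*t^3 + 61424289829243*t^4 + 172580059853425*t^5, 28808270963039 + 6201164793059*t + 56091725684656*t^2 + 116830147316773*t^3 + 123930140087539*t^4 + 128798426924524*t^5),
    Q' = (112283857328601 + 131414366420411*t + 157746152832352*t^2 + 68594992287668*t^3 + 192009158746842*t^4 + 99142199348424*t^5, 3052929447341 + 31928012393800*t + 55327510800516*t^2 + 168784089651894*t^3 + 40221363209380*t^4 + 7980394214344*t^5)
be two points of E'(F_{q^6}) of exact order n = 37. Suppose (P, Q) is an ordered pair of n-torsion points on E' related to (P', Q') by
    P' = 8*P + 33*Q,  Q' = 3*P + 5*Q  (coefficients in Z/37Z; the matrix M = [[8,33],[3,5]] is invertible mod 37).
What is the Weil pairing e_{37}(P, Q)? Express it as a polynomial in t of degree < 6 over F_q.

51249797669898 + 53783696532580*t + 144818369562760*t^2 + 93578327485946*t^3 + 76113079887116*t^4 + 70786358252347*t^5

Since e_{37}(P,P)=e_{37}(Q,Q)=1 and e_{37}(Q,P)=e_{37}(P,Q)^{-1}, expanding e_{37}(8*P + 33*Q,3*P + 5*Q) leaves e(P,Q)^det(M).
So e_{37}(P,Q) = e_{37}(P',Q')^{5}, since 15*5 = 1 mod 37.
n = 37 = (100101)_2 (6 bits, wt 3); accumulate f_{37,P'}(Q'+S)/f_{37,P'}(S) along the 5-step ladder.
So e_{37}(P',Q') = 4148896529370 + 177902375122591*t + 164077279378066*t^2 + 88076903266469*t^3 + 91188883252233*t^4 + 112142499177995*t^5.
(4148896529370 + 177902375122591*t + 164077279378066*t^2 + 88076903266469*t^3 + 91188883252233*t^4 + 112142499177995*t^5)^{5} mod (197535915661663,f) = 51249797669898 + 53783696532580*t + 144818369562760*t^2 + 93578327485946*t^3 + 76113079887116*t^4 + 70786358252347*t^5.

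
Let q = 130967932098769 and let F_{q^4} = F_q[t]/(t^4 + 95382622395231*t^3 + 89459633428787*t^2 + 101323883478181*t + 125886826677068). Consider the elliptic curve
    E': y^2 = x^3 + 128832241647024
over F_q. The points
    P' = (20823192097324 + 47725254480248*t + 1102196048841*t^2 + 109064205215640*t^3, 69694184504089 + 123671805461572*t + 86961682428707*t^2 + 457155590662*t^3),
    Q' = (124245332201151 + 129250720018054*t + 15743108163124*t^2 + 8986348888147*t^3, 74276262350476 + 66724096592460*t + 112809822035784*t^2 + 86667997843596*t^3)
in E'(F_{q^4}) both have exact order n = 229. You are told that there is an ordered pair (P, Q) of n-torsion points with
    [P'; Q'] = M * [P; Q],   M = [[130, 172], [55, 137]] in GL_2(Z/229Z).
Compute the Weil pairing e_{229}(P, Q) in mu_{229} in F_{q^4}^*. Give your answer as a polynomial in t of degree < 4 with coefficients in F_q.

Alternating bilinearity on E[229] (values in mu_{229} in F_{130967932098769^4}) gives e(P',Q') = e(P,Q)^det(M).
130*137 - 172*55 = 8350; reduced mod 229: det = 106, inverse 175.
Build f_{229,P'} and f_{229,Q'} via the 8-bit ladder of 229=11100101_2; evaluate at shifted divisors; quotient in F_{130967932098769^4}.
e_{229}(P',Q') = 55202780154977 + 63638428994177*t + 21292112156977*t^2 + 76407286474141*t^3.
(55202780154977 + 63638428994177*t + 21292112156977*t^2 + 76407286474141*t^3)^{175} mod (130967932098769,f) = 28621118387395 + 99019929283350*t + 98709705371911*t^2 + 18735294905222*t^3.

28621118387395 + 99019929283350*t + 98709705371911*t^2 + 18735294905222*t^3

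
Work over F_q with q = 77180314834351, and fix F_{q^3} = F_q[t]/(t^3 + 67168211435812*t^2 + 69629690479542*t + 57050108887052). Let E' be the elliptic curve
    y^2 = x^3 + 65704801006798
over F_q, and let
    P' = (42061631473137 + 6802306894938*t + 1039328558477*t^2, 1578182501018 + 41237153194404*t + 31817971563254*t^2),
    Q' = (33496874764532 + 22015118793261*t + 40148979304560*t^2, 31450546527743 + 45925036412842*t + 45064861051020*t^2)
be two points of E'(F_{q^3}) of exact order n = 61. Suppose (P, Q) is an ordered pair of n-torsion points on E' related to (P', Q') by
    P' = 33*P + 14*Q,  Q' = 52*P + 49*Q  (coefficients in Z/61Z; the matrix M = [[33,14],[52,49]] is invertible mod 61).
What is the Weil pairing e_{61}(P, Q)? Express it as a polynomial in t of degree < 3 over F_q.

30584237076990 + 54152777500*t + 39563731929594*t^2

Under M = [[33,14],[52,49]] in GL_2(Z/61), e_{61}(P',Q') = e_{61}(P,Q)^(33*49-14*52 mod 61).
Inverting 35 mod 61: 7. Thus e_{61}(P,Q) = e(P',Q')^{7}.
6-bit Miller (111101) on E'/F_{77180314834351} with a'=0, b'=65704801006798: accumulate tangent/chord ratios at Q'+S and P'+S'.
The quotient is 36164380020951 + 1909754975130*t + 41717886849705*t^2.
Finally e_{61}(P,Q) = 30584237076990 + 54152777500*t + 39563731929594*t^2.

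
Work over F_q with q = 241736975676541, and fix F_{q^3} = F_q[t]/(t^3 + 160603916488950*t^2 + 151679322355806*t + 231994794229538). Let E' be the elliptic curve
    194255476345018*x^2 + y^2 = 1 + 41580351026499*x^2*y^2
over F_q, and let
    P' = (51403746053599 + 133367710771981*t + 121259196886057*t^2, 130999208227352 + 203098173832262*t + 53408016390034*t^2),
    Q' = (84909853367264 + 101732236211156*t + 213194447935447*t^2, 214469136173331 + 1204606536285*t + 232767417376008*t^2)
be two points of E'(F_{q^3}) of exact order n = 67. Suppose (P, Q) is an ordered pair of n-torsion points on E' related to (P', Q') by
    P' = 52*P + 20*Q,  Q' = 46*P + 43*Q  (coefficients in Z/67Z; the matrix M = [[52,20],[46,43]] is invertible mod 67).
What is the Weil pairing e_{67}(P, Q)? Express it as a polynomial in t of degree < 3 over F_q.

e_{67} is bilinear + alternating on E[67], so e_{67}(52*P + 20*Q, 46*P + 43*Q) = e_{67}(P,Q)^(52*43-20*46).
det M = 52*43 - 20*46 = 1316 = 43 (mod 67); 43^{-1} = 53 (mod 67).
Edwards a_E,d_E -> Montgomery A=108621062336593,B=26830219040650 -> Weierstrass 81348959740352,200145950328766 via alpha=240753450959037,beta=98603025248765.
Miller loop for e_{67} over F_{241736975676541^3}: bits of 67 = 1000011; 6 double steps + 2 add steps, l/v at each.
e_{67}(P',Q') = 200263264577400 + 94676224652238*t + 33273585571911*t^2.
Finally e_{67}(P,Q) = 99335209101798 + 67086040096035*t + 19753680852132*t^2.

99335209101798 + 67086040096035*t + 19753680852132*t^2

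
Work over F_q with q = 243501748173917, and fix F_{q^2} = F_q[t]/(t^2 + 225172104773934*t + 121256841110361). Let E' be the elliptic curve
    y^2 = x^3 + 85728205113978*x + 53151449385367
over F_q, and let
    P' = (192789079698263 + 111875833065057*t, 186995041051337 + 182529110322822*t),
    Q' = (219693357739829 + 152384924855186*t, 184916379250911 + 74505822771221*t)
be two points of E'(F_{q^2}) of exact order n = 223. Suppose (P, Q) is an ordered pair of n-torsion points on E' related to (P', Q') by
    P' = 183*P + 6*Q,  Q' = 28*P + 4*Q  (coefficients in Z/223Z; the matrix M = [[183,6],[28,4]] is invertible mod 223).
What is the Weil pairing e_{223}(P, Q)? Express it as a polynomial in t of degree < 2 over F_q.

96768319631076 + 138622252254599*t

Since e_{223}(P,P)=e_{223}(Q,Q)=1 and e_{223}(Q,P)=e_{223}(P,Q)^{-1}, expanding e_{223}(183*P + 6*Q,28*P + 4*Q) leaves e(P,Q)^det(M).
So e_{223}(P,Q) = e_{223}(P',Q')^{206}, since 118*206 = 1 mod 223.
Run Miller on y^2=x^3+85728205113978*x+53151449385367 over F_{243501748173917}: ladder 11011111 (8 bits); e = f_P(D_Q)/f_Q(D_P).
The quotient is 128756423634873 + 176433525600915*t.
e_{223}(P,Q) = (128756423634873 + 176433525600915*t)^{206} = 96768319631076 + 138622252254599*t.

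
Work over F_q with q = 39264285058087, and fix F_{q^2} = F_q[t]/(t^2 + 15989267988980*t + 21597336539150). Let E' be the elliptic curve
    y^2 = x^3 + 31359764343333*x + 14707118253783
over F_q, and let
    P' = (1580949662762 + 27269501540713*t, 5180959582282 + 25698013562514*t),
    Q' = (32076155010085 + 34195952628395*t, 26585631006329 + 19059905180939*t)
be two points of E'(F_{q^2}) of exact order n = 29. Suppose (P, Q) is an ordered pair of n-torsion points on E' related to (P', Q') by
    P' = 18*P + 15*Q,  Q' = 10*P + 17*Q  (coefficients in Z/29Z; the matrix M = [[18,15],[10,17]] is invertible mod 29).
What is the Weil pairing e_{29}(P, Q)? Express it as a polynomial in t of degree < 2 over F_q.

8827141631035 + 13524916769727*t

e_{29}(aP+bQ,cP+dQ) = e_{29}(P,Q)^(ad-bc); with (a,b,c,d)=(18,15,10,17) this gives the det-29 law.
det M = 18*17 - 15*10 = 156 = 11 (mod 29); 11^{-1} = 8 (mod 29).
Build f_{29,P'} and f_{29,Q'} via the 5-bit ladder of 29=11101_2; evaluate at shifted divisors; quotient in F_{39264285058087^2}.
So e_{29}(P',Q') = 36884904299236 + 6759341204035*t.
Raise to 8: e(P,Q) = 8827141631035 + 13524916769727*t in mu_{29}.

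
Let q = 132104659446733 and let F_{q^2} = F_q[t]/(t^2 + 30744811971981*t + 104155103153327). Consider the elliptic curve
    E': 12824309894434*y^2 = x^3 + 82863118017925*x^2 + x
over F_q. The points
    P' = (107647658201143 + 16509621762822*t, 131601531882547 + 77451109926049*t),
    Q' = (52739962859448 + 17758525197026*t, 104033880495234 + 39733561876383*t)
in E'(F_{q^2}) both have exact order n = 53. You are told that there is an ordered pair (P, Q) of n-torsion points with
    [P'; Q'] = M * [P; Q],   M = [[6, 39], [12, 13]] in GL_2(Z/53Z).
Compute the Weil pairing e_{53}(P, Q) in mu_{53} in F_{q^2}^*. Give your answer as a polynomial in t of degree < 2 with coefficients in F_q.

17655263610462 + 52655529545704*t

Alternating bilinearity on E[53] (values in mu_{53} in F_{132104659446733^2}) gives e(P',Q') = e(P,Q)^det(M).
6*13 - 39*12 = -390; reduced mod 53: det = 34, inverse 39.
(x,y)|->(1408998498013x+9668656633880,1408998498013y) sends E' to y^2=x^3+28647579765853*x+90025732829494.
Run Miller on y^2=x^3+28647579765853*x+90025732829494 over F_{132104659446733}: ladder 110101 (6 bits); e = f_P(D_Q)/f_Q(D_P).
Result: e(P',Q') = 29650899070826 + 48302035344012*t.
Hence e(P,Q) = 17655263610462 + 52655529545704*t in F_{132104659446733^2}^*.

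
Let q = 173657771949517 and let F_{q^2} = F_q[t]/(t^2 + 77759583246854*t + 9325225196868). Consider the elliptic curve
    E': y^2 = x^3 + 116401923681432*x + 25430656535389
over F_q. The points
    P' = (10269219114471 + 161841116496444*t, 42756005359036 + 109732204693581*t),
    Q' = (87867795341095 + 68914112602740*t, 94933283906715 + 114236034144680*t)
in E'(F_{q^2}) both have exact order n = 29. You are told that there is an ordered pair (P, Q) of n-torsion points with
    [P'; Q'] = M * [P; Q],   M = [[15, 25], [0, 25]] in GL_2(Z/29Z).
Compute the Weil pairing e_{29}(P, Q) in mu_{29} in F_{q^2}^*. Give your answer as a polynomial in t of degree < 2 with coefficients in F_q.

159536157621477 + 132101573039025*t

Since e_{29}(P,P)=e_{29}(Q,Q)=1 and e_{29}(Q,P)=e_{29}(P,Q)^{-1}, expanding e_{29}(15*P + 25*Q,25*Q) leaves e(P,Q)^det(M).
Hence e(P,Q) = e(P',Q')^{14} where 14 = 27^{-1} mod 29.
5-bit Miller (11101) on E'/F_{173657771949517} with a'=116401923681432, b'=25430656535389: accumulate tangent/chord ratios at Q'+S and P'+S'.
Result: e(P',Q') = 97966159655680 + 85675067807222*t.
(97966159655680 + 85675067807222*t)^{14} mod (173657771949517,f) = 159536157621477 + 132101573039025*t.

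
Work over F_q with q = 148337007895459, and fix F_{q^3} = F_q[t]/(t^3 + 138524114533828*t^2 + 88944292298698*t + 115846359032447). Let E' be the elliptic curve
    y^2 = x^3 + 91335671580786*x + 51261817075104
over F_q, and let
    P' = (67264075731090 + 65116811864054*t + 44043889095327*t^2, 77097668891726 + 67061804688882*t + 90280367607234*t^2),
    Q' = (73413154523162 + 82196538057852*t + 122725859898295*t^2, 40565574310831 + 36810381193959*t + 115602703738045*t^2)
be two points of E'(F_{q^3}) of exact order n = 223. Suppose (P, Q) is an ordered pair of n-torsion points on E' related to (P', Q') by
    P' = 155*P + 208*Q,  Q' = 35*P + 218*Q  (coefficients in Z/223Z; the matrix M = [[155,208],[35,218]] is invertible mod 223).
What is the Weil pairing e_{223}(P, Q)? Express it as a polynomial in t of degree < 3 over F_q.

The 223-Weil pairing on E[223] over F_{148337007895459} is alternating-bilinear: e_{223}(P',Q') = e_{223}(P,Q)^det(M).
So e_{223}(P,Q) = e_{223}(P',Q')^{33}, since 196*33 = 1 mod 223.
n = 223 = (11011111)_2 (8 bits, wt 7); accumulate f_{223,P'}(Q'+S)/f_{223,P'}(S) along the 7-step ladder.
Result: e(P',Q') = 82092889572841 + 55532215181138*t + 118167875184268*t^2.
(82092889572841 + 55532215181138*t + 118167875184268*t^2)^{33} mod (148337007895459,f) = 57449466075080 + 104243640961588*t + 112347213203666*t^2.

57449466075080 + 104243640961588*t + 112347213203666*t^2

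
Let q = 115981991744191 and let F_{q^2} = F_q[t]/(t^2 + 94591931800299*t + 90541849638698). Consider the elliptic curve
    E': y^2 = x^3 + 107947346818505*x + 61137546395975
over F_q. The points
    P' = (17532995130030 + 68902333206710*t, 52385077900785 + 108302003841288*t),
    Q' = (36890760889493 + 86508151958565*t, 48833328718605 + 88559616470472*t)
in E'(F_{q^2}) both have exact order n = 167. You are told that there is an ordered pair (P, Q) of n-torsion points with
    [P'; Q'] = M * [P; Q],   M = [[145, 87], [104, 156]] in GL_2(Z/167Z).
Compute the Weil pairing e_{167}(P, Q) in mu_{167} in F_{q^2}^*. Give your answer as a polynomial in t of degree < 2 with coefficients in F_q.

96179736992397 + 10832157094148*t

e_{167} is bilinear + alternating on E[167], so e_{167}(145*P + 87*Q, 104*P + 156*Q) = e_{167}(P,Q)^(145*156-87*104).
So e_{167}(P,Q) = e_{167}(P',Q')^{26}, since 45*26 = 1 mod 167.
Build f_{167,P'} and f_{167,Q'} via the 8-bit ladder of 167=10100111_2; evaluate at shifted divisors; quotient in F_{115981991744191^2}.
Result: e(P',Q') = 34849356034014 + 1724103984305*t.
Thus e_{167}(P,Q) = 96179736992397 + 10832157094148*t.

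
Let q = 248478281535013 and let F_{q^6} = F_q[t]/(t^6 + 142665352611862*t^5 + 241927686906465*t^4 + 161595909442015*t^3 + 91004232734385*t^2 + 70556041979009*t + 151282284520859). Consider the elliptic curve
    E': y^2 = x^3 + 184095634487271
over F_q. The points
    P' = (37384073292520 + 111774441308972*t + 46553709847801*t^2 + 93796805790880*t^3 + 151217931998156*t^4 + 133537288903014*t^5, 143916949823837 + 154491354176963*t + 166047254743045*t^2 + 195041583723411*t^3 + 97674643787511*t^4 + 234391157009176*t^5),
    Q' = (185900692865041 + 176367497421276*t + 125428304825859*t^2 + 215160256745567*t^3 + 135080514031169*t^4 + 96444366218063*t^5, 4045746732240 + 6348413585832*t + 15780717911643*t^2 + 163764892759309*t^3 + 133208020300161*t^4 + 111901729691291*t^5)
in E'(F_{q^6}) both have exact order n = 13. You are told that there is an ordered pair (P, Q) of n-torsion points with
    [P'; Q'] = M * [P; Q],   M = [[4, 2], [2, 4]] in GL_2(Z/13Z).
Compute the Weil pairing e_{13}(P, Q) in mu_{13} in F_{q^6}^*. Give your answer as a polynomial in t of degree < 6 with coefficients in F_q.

165766468456040 + 248429842048693*t + 51272144945892*t^2 + 94596413165435*t^3 + 143152798063522*t^4 + 8615441271069*t^5

e_{13} is bilinear + alternating on E[13], so e_{13}(4*P + 2*Q, 2*P + 4*Q) = e_{13}(P,Q)^(4*4-2*2).
4*4 - 2*2 = 12; reduced mod 13: det = 12, inverse 12.
n = 13 = (1101)_2 (4 bits, wt 3); accumulate f_{13,P'}(Q'+S)/f_{13,P'}(S) along the 3-step ladder.
So e_{13}(P',Q') = 239005639963806 + 44173239463592*t + 133694357333971*t^2 + 29234791130206*t^3 + 118587151169620*t^4 + 157343851559695*t^5.
Hence e(P,Q) = 165766468456040 + 248429842048693*t + 51272144945892*t^2 + 94596413165435*t^3 + 143152798063522*t^4 + 8615441271069*t^5 in F_{248478281535013^6}^*.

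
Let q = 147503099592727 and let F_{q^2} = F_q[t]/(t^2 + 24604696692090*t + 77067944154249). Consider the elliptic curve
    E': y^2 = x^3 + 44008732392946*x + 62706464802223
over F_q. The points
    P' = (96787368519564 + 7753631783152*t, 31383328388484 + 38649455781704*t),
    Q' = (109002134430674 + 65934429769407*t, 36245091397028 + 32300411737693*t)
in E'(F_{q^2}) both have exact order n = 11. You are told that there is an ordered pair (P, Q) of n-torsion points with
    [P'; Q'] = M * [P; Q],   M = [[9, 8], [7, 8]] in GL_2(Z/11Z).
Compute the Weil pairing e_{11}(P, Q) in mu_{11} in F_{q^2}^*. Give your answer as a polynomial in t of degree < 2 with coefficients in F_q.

80536355678707 + 104321223656338*t

Under M = [[9,8],[7,8]] in GL_2(Z/11), e_{11}(P',Q') = e_{11}(P,Q)^(9*8-8*7 mod 11).
det M = 9*8 - 8*7 = 16 = 5 (mod 11); 5^{-1} = 9 (mod 11).
n = 11 = (1011)_2 (4 bits, wt 3); accumulate f_{11,P'}(Q'+S)/f_{11,P'}(S) along the 3-step ladder.
Miller gives e_{11}(P',Q') = 120885133921625 + 121252566712324*t in F_{147503099592727^2}.
Thus e_{11}(P,Q) = 80536355678707 + 104321223656338*t.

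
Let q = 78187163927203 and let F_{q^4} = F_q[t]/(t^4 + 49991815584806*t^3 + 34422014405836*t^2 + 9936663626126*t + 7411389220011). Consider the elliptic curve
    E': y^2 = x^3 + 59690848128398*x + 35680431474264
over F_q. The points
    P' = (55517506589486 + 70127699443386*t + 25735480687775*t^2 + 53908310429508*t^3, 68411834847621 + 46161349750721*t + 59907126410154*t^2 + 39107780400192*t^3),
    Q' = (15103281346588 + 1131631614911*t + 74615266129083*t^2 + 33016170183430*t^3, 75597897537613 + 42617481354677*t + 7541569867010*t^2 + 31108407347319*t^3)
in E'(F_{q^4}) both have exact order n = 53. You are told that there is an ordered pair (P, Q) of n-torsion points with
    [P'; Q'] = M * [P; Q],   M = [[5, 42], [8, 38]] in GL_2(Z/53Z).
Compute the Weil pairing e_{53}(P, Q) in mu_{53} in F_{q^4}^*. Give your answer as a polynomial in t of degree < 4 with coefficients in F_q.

47579532900302 + 60907786244500*t + 24999582803909*t^2 + 5073882367585*t^3

e_{53} is bilinear + alternating on E[53], so e_{53}(5*P + 42*Q, 8*P + 38*Q) = e_{53}(P,Q)^(5*38-42*8).
So e_{53}(P,Q) = e_{53}(P',Q')^{49}, since 13*49 = 1 mod 53.
n = 53 = (110101)_2 (6 bits, wt 4); accumulate f_{53,P'}(Q'+S)/f_{53,P'}(S) along the 5-step ladder.
f_P(D_Q)/f_Q(D_P) = 71730754221379 + 18799945415636*t + 8885555288206*t^2 + 30355780222801*t^3.
(71730754221379 + 18799945415636*t + 8885555288206*t^2 + 30355780222801*t^3)^{49} mod (78187163927203,f) = 47579532900302 + 60907786244500*t + 24999582803909*t^2 + 5073882367585*t^3.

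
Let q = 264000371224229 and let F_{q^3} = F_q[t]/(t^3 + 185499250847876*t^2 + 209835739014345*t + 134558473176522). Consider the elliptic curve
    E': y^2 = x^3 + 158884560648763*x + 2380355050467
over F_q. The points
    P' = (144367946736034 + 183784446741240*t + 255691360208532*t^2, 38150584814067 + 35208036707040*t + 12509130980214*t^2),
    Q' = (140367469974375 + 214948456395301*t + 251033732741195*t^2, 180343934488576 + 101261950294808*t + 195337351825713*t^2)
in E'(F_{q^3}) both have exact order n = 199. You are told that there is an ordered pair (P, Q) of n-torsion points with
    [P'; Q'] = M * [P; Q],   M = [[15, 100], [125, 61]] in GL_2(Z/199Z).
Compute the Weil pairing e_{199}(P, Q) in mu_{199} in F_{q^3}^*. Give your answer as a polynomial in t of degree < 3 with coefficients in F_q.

229391399737394 + 141425745558810*t + 245004954614385*t^2

e_{199} is bilinear + alternating on E[199], so e_{199}(15*P + 100*Q, 125*P + 61*Q) = e_{199}(P,Q)^(15*61-100*125).
Hence e(P,Q) = e(P',Q')^{37} where 37 = 156^{-1} mod 199.
Double-and-add over 11000111: 8-1 doublings, 5-1 additions; each step l_{T,T}/v_{2T} or l_{T,P'}/v at Q'+S for random S.
The quotient is 86724777995579 + 79783234797020*t + 48109995378255*t^2.
(86724777995579 + 79783234797020*t + 48109995378255*t^2)^{37} mod (264000371224229,f) = 229391399737394 + 141425745558810*t + 245004954614385*t^2.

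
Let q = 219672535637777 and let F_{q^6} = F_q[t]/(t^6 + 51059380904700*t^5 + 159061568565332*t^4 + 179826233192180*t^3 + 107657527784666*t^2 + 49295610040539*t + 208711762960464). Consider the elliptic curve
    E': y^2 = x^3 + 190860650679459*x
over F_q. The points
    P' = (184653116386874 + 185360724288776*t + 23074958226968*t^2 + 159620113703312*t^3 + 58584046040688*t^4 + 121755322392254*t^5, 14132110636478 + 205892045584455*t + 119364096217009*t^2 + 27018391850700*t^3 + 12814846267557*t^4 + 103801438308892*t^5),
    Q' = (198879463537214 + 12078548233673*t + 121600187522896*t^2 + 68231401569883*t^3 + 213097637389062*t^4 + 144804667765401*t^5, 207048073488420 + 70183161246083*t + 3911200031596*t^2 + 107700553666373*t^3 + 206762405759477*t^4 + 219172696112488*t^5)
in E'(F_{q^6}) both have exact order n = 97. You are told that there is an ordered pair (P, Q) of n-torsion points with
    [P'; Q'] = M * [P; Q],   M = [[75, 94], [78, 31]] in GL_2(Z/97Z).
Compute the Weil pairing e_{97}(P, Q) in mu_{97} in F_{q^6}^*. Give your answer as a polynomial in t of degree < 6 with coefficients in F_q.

The 97-Weil pairing on E[97] over F_{219672535637777} is alternating-bilinear: e_{97}(P',Q') = e_{97}(P,Q)^det(M).
So e_{97}(P,Q) = e_{97}(P',Q')^{21}, since 37*21 = 1 mod 97.
Run Miller on y^2=x^3+190860650679459*x over F_{219672535637777}: ladder 1100001 (7 bits); e = f_P(D_Q)/f_Q(D_P).
f_P(D_Q)/f_Q(D_P) = 8045727816037 + 182218345909038*t + 127821483385916*t^2 + 103493454353231*t^3 + 11378626549551*t^4 + 114217815062765*t^5.
(8045727816037 + 182218345909038*t + 127821483385916*t^2 + 103493454353231*t^3 + 11378626549551*t^4 + 114217815062765*t^5)^{21} mod (219672535637777,f) = 173374634921125 + 107887534476766*t + 199148686048443*t^2 + 159961294757919*t^3 + 49289091086639*t^4 + 151106030336307*t^5.

173374634921125 + 107887534476766*t + 199148686048443*t^2 + 159961294757919*t^3 + 49289091086639*t^4 + 151106030336307*t^5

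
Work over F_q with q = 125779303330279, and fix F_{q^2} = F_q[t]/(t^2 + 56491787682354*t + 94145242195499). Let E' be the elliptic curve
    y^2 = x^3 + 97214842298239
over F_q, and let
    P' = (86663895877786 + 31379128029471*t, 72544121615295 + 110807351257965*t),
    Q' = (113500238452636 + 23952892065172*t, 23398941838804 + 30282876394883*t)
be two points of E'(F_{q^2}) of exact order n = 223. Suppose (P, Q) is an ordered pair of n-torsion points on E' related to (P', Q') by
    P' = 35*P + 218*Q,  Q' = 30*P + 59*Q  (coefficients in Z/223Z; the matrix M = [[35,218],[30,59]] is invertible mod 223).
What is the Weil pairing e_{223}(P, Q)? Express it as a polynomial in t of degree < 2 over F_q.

89508405268960 + 92691693521889*t

Alternating bilinearity on E[223] (values in mu_{223} in F_{125779303330279^2}) gives e(P',Q') = e(P,Q)^det(M).
So e_{223}(P,Q) = e_{223}(P',Q')^{104}, since 208*104 = 1 mod 223.
Build f_{223,P'} and f_{223,Q'} via the 8-bit ladder of 223=11011111_2; evaluate at shifted divisors; quotient in F_{125779303330279^2}.
The quotient is 97754073333494 + 122359972035175*t.
Finally e_{223}(P,Q) = 89508405268960 + 92691693521889*t.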